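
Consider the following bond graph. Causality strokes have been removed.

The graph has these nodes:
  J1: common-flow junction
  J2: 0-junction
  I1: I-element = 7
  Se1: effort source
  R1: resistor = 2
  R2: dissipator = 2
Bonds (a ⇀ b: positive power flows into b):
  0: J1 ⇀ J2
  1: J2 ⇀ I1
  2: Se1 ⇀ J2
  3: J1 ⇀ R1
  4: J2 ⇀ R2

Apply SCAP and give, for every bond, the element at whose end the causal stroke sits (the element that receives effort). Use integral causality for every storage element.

bond 2 stroke at J2  (source Se1 imposes e)
bond 0 stroke at J1  (J2: bond 2 brought effort, rest push out)
bond 1 stroke at I1  (0-jn J2 has e-setter on 2)
bond 4 stroke at R2  (0-jn J2 has e-setter on 2)
bond 3 stroke at R1  (only one flow-in slot at J1)

β0 →J1
β1 →I1
β2 →J2
β3 →R1
β4 →R2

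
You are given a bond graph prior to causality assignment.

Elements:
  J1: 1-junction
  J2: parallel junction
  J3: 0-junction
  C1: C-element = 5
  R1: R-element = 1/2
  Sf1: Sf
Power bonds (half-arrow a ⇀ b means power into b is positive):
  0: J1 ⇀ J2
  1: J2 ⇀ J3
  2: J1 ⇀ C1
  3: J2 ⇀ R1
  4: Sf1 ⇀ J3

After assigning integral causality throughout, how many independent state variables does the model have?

1  (C1 all integral)

β4 stroke at Sf1  (Sf1: flow source, stroke at near end)
β1 stroke at J3  (closing 0-jn rule on J3)
β2 stroke at J1  (C1: C, integral causality)
β0 stroke at J2  (J1: last free bond brings flow in)
β3 stroke at R1  (common-e at J2 fixed by 0)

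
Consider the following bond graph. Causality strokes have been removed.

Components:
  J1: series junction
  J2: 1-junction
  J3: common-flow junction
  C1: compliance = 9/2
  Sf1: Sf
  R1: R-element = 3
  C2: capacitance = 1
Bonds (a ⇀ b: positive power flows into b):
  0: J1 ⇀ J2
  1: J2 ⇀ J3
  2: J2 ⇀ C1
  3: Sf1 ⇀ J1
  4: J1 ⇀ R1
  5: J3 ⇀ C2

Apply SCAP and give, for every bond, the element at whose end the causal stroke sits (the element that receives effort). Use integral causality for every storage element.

b3 |Sf1  (Sf1 (Sf) sets flow on bond)
b0 |J1  (1-jn J1 has f-setter on 3)
b4 |J1  (common-f at J1 fixed by 3)
b1 |J2  (J2 flow already set via bond 0)
b2 |J2  (J2: bond 0 brought flow, rest push out)
b5 |J3  (J3 flow already set via bond 1)

β0 →J1
β1 →J2
β2 →J2
β3 →Sf1
β4 →J1
β5 →J3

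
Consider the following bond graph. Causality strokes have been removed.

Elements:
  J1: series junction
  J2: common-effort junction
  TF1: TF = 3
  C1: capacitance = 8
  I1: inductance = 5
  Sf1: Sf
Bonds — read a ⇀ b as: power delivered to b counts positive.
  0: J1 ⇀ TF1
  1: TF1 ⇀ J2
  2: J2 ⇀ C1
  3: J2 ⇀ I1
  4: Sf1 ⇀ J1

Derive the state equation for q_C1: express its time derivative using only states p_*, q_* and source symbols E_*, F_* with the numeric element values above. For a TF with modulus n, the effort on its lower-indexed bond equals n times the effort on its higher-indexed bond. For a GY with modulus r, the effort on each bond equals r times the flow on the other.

bond 4 stroke at Sf1  (Sf1: flow source, stroke at near end)
bond 0 stroke at J1  (J1 flow already set via bond 4)
bond 1 stroke at TF1  (through TF1, causality passes straight; one stroke at TF1)
bond 2 stroke at J2  (prefer integral on C1)
bond 3 stroke at I1  (common-e at J2 fixed by 2)

dq_C1/dt = 3*F_Sf1 - p_I1/5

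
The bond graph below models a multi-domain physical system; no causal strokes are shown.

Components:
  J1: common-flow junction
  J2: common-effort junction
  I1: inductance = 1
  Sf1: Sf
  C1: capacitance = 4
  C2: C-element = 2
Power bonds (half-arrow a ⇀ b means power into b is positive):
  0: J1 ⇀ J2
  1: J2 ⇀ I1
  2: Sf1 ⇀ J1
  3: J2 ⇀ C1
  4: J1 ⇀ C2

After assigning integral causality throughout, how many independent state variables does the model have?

3  (C1, C2, I1 all integral)

bond 2 |Sf1  (source Sf1 imposes f)
bond 0 |J1  (1-jn J1 has f-setter on 2)
bond 4 |J1  (1-jn J1 has f-setter on 2)
bond 1 |I1  (I1 integral (f out))
bond 3 |J2  (only one effort-in slot at J2)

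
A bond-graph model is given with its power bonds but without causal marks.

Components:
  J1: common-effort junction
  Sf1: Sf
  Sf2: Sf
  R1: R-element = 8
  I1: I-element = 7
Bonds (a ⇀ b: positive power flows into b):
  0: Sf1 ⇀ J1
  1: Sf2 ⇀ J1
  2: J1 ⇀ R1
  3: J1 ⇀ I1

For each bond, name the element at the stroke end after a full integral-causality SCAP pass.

bond 0 stroke→Sf1
bond 1 stroke→Sf2
bond 2 stroke→J1
bond 3 stroke→I1

#0 →Sf1  (Sf1: flow source, stroke at near end)
#1 →Sf2  (Sf2: flow source, stroke at near end)
#3 →I1  (I1 integral (f out))
#2 →J1  (closing 0-jn rule on J1)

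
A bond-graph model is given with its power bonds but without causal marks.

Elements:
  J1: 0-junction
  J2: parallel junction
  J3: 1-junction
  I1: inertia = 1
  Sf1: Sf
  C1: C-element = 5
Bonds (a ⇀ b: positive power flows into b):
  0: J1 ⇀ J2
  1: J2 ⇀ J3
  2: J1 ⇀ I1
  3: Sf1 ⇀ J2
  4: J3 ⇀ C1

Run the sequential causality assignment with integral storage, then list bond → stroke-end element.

b0 →J1
b1 →J2
b2 →I1
b3 →Sf1
b4 →J3

bond 3 stroke→Sf1  (Sf1 fixes flow; stroke at Sf1)
bond 2 stroke→I1  (I1: I, integral causality)
bond 0 stroke→J1  (J1 needs exactly one e-in)
bond 1 stroke→J2  (J2 needs exactly one e-in)
bond 4 stroke→J3  (J3: bond 1 brought flow, rest push out)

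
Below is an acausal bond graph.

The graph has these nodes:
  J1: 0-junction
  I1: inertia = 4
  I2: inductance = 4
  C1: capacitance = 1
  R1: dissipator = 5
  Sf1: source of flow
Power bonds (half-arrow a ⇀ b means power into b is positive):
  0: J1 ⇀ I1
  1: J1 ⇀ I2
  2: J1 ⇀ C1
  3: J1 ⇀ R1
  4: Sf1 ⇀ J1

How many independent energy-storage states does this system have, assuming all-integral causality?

3  (C1, I1, I2 all integral)

#4 stroke at Sf1  (source Sf1 imposes f)
#0 stroke at I1  (I1: I, integral causality)
#1 stroke at I2  (I2 outputs flow p/I2)
#2 stroke at J1  (C1 integral (e out))
#3 stroke at R1  (0-jn J1 has e-setter on 2)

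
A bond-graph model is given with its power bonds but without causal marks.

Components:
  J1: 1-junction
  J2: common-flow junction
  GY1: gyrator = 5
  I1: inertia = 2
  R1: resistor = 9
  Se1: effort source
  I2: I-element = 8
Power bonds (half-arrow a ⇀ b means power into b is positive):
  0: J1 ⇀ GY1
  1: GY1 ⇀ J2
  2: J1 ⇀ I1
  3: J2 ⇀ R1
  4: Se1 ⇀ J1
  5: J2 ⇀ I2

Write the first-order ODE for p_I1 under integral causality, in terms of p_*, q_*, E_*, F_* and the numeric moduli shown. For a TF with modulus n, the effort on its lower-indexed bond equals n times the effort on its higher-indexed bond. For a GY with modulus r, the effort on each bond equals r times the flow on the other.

bond 4 →J1  (source Se1 imposes e)
bond 2 →I1  (I1 outputs flow p/I1)
bond 0 →J1  (1-jn J1 has f-setter on 2)
bond 1 →J2  (GY GY1: same side as bond 0)
bond 5 →I2  (I2 outputs flow p/I2)
bond 3 →J2  (J2 flow already set via bond 5)

dp_I1/dt = E_Se1 - 5*p_I2/8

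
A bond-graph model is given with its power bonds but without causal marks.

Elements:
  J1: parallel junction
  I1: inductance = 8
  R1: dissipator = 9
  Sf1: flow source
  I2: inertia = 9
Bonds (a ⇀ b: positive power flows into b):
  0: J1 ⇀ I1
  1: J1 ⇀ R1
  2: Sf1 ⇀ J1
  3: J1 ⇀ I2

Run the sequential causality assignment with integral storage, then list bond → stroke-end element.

#0 stroke at I1
#1 stroke at J1
#2 stroke at Sf1
#3 stroke at I2

b2 stroke→Sf1  (Sf1 (Sf) sets flow on bond)
b0 stroke→I1  (prefer integral on I1)
b3 stroke→I2  (I2 outputs flow p/I2)
b1 stroke→J1  (closing 0-jn rule on J1)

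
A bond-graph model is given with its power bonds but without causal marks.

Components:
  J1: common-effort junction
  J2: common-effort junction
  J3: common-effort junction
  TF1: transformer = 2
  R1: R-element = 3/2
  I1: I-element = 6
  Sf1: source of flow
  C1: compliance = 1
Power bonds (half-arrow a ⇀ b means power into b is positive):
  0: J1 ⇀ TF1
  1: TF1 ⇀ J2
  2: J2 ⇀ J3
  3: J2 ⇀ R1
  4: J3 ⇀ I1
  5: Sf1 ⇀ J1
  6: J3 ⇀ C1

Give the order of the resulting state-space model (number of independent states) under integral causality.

2  (C1, I1 all integral)

#5 stroke→Sf1  (source Sf1 imposes f)
#0 stroke→J1  (only one effort-in slot at J1)
#1 stroke→TF1  (TF1: transformer flips bond 0)
#4 stroke→I1  (I1 outputs flow p/I1)
#6 stroke→J3  (prefer integral on C1)
#2 stroke→J2  (common-e at J3 fixed by 6)
#3 stroke→R1  (common-e at J2 fixed by 2)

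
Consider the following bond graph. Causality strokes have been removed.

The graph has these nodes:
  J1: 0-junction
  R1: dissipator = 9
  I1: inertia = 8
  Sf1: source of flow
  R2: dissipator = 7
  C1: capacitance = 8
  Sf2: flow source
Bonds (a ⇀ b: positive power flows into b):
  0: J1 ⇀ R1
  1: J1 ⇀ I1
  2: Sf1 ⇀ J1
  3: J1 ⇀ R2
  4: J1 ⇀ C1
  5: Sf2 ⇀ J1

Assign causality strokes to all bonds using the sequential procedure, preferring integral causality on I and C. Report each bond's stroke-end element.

b0 |R1
b1 |I1
b2 |Sf1
b3 |R2
b4 |J1
b5 |Sf2

b2 →Sf1  (Sf1 fixes flow; stroke at Sf1)
b5 →Sf2  (source Sf2 imposes f)
b1 →I1  (I1: I, integral causality)
b4 →J1  (prefer integral on C1)
b0 →R1  (common-e at J1 fixed by 4)
b3 →R2  (J1 effort already set via bond 4)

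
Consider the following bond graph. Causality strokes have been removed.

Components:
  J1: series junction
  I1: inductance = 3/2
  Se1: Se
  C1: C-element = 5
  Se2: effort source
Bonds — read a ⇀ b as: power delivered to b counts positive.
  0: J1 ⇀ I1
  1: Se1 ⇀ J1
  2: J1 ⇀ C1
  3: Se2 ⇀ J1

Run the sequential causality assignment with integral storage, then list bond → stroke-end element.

#1 |J1  (source Se1 imposes e)
#3 |J1  (source Se2 imposes e)
#0 |I1  (I1 integral (f out))
#2 |J1  (common-f at J1 fixed by 0)

#0 stroke at I1
#1 stroke at J1
#2 stroke at J1
#3 stroke at J1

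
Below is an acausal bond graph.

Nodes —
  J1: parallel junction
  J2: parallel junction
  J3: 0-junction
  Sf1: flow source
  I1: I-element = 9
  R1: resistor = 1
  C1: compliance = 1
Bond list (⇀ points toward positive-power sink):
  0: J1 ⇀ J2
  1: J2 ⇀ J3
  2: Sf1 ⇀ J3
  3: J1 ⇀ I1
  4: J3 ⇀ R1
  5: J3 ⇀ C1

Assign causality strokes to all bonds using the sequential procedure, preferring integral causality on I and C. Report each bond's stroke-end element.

β2 |Sf1  (Sf1 fixes flow; stroke at Sf1)
β3 |I1  (I1: I, integral causality)
β0 |J1  (J1 needs exactly one e-in)
β1 |J2  (closing 0-jn rule on J2)
β5 |J3  (prefer integral on C1)
β4 |R1  (J3 effort already set via bond 5)

bond 0 →J1
bond 1 →J2
bond 2 →Sf1
bond 3 →I1
bond 4 →R1
bond 5 →J3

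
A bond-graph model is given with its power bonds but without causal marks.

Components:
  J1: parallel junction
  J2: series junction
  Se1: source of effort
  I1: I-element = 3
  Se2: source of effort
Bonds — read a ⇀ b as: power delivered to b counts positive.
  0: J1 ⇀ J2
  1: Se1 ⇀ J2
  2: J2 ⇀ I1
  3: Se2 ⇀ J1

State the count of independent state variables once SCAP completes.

β1 stroke→J2  (source Se1 imposes e)
β3 stroke→J1  (Se2 (Se) sets effort on bond)
β0 stroke→J2  (J1: bond 3 brought effort, rest push out)
β2 stroke→I1  (only one flow-in slot at J2)

1  (I1 all integral)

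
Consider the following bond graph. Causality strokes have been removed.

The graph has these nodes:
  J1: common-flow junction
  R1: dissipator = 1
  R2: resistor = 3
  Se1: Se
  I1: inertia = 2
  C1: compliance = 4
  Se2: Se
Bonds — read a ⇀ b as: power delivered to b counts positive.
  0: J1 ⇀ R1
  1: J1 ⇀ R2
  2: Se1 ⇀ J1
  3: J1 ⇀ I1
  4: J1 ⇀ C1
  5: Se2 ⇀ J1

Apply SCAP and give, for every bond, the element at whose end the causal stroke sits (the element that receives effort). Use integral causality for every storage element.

b0 →J1
b1 →J1
b2 →J1
b3 →I1
b4 →J1
b5 →J1

b2 →J1  (Se1 fixes effort; stroke away)
b5 →J1  (Se2 (Se) sets effort on bond)
b3 →I1  (I1: I, integral causality)
b0 →J1  (common-f at J1 fixed by 3)
b1 →J1  (J1 flow already set via bond 3)
b4 →J1  (common-f at J1 fixed by 3)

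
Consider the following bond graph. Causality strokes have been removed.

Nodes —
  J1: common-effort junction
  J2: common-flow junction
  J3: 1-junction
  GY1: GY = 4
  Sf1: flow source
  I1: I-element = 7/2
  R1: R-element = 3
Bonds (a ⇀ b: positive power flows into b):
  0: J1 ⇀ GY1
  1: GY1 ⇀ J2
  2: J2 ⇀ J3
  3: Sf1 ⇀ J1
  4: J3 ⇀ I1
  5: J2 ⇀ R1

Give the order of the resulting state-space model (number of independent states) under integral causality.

b3 stroke→Sf1  (Sf1 (Sf) sets flow on bond)
b0 stroke→J1  (only one effort-in slot at J1)
b1 stroke→J2  (GY1 both-in/both-out from 0)
b4 stroke→I1  (I1 outputs flow p/I1)
b2 stroke→J3  (J3: bond 4 brought flow, rest push out)
b5 stroke→J2  (common-f at J2 fixed by 2)

1  (I1 all integral)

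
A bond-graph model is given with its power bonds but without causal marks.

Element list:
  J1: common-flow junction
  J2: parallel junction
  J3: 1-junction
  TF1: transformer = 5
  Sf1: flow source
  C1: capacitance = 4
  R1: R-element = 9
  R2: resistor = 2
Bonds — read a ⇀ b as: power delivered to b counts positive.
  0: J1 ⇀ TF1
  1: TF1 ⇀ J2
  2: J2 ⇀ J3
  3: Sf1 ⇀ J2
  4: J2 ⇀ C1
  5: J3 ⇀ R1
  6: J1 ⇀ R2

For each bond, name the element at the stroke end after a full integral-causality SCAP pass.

bond 3 stroke at Sf1  (Sf1 fixes flow; stroke at Sf1)
bond 4 stroke at J2  (C1 outputs effort q/C1)
bond 1 stroke at TF1  (common-e at J2 fixed by 4)
bond 2 stroke at J3  (J2: bond 4 brought effort, rest push out)
bond 5 stroke at R1  (closing 1-jn rule on J3)
bond 0 stroke at J1  (TF TF1: opposite of bond 1)
bond 6 stroke at R2  (only one flow-in slot at J1)

β0 stroke at J1
β1 stroke at TF1
β2 stroke at J3
β3 stroke at Sf1
β4 stroke at J2
β5 stroke at R1
β6 stroke at R2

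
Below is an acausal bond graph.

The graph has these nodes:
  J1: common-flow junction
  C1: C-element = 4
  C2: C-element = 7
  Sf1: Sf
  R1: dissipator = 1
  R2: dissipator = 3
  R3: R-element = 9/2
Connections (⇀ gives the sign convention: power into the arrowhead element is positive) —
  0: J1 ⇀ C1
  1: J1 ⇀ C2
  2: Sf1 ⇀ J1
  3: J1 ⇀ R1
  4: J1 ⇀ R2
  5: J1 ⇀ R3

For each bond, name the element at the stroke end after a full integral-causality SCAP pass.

b0 |J1
b1 |J1
b2 |Sf1
b3 |J1
b4 |J1
b5 |J1

bond 2 |Sf1  (source Sf1 imposes f)
bond 0 |J1  (common-f at J1 fixed by 2)
bond 1 |J1  (J1 flow already set via bond 2)
bond 3 |J1  (1-jn J1 has f-setter on 2)
bond 4 |J1  (J1 flow already set via bond 2)
bond 5 |J1  (1-jn J1 has f-setter on 2)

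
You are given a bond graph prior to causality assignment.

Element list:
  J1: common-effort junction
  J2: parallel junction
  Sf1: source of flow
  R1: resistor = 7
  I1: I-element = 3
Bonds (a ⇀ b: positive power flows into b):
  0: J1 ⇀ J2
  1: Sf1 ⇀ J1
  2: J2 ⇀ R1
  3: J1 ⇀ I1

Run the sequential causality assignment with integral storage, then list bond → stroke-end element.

β0 →J1
β1 →Sf1
β2 →J2
β3 →I1

bond 1 stroke at Sf1  (Sf1: flow source, stroke at near end)
bond 3 stroke at I1  (prefer integral on I1)
bond 0 stroke at J1  (closing 0-jn rule on J1)
bond 2 stroke at J2  (J2: last free bond brings effort in)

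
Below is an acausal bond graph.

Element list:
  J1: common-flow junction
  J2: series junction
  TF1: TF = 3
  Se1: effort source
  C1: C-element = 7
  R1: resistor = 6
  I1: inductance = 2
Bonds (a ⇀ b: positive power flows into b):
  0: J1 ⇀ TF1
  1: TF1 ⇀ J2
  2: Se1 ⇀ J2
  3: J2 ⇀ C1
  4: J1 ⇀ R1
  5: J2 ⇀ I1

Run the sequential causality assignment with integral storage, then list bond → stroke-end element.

β2 →J2  (Se1 (Se) sets effort on bond)
β3 →J2  (C1 integral (e out))
β5 →I1  (I1 outputs flow p/I1)
β1 →J2  (J2: bond 5 brought flow, rest push out)
β0 →TF1  (TF1: transformer flips bond 1)
β4 →J1  (common-f at J1 fixed by 0)

bond 0 |TF1
bond 1 |J2
bond 2 |J2
bond 3 |J2
bond 4 |J1
bond 5 |I1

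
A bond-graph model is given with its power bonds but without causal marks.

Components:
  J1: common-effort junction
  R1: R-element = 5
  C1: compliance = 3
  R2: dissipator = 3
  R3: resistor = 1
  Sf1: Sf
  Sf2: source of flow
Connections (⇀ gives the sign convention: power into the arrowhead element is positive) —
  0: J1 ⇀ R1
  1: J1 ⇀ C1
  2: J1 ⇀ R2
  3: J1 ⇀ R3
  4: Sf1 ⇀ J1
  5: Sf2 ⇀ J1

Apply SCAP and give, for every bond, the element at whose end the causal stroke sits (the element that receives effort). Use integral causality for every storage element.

#4 →Sf1  (Sf1 (Sf) sets flow on bond)
#5 →Sf2  (Sf2: flow source, stroke at near end)
#1 →J1  (C1 integral (e out))
#0 →R1  (J1: bond 1 brought effort, rest push out)
#2 →R2  (J1 effort already set via bond 1)
#3 →R3  (common-e at J1 fixed by 1)

bond 0 →R1
bond 1 →J1
bond 2 →R2
bond 3 →R3
bond 4 →Sf1
bond 5 →Sf2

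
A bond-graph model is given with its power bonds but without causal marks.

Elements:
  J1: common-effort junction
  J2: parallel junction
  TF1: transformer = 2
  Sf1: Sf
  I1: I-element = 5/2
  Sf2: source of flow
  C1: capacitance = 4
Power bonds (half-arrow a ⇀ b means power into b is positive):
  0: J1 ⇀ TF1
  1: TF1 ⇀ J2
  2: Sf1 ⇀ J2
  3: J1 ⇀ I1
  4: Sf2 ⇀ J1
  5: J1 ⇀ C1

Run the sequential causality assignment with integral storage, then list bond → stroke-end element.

β0 stroke→TF1
β1 stroke→J2
β2 stroke→Sf1
β3 stroke→I1
β4 stroke→Sf2
β5 stroke→J1

bond 2 stroke→Sf1  (Sf1: flow source, stroke at near end)
bond 4 stroke→Sf2  (Sf2 fixes flow; stroke at Sf2)
bond 1 stroke→J2  (only one effort-in slot at J2)
bond 0 stroke→TF1  (through TF1, causality passes straight; one stroke at TF1)
bond 3 stroke→I1  (I1: I, integral causality)
bond 5 stroke→J1  (J1: last free bond brings effort in)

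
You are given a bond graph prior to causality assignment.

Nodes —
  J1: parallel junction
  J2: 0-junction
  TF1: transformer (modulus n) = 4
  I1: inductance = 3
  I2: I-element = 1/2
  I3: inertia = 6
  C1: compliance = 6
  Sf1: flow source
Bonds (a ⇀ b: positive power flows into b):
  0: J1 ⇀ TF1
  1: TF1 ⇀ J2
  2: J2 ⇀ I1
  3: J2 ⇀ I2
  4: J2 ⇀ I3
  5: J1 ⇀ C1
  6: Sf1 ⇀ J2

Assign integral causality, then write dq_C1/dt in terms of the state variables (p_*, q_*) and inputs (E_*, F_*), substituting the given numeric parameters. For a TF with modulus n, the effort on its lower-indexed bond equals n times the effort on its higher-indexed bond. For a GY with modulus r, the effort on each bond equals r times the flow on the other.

dq_C1/dt = F_Sf1/4 - p_I1/12 - p_I2/2 - p_I3/24

bond 6 stroke→Sf1  (Sf1 fixes flow; stroke at Sf1)
bond 2 stroke→I1  (I1 integral (f out))
bond 3 stroke→I2  (I2: I, integral causality)
bond 4 stroke→I3  (prefer integral on I3)
bond 1 stroke→J2  (only one effort-in slot at J2)
bond 0 stroke→TF1  (TF1: transformer flips bond 1)
bond 5 stroke→J1  (only one effort-in slot at J1)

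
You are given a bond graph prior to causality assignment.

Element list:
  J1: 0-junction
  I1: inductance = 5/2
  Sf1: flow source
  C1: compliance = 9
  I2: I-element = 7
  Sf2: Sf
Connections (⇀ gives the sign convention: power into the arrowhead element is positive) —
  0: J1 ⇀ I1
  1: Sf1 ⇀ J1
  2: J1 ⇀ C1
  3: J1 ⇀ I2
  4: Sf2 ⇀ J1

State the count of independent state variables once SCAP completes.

#1 |Sf1  (Sf1: flow source, stroke at near end)
#4 |Sf2  (Sf2: flow source, stroke at near end)
#0 |I1  (I1 integral (f out))
#2 |J1  (C1 integral (e out))
#3 |I2  (common-e at J1 fixed by 2)

3  (C1, I1, I2 all integral)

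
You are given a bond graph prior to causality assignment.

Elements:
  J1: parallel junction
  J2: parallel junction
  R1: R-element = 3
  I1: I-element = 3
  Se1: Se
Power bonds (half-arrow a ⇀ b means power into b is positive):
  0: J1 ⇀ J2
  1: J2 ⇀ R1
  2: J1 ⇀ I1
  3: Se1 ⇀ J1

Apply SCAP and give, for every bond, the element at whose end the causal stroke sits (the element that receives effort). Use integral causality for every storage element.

β0 stroke→J2
β1 stroke→R1
β2 stroke→I1
β3 stroke→J1

b3 |J1  (Se1 fixes effort; stroke away)
b0 |J2  (J1 effort already set via bond 3)
b2 |I1  (common-e at J1 fixed by 3)
b1 |R1  (0-jn J2 has e-setter on 0)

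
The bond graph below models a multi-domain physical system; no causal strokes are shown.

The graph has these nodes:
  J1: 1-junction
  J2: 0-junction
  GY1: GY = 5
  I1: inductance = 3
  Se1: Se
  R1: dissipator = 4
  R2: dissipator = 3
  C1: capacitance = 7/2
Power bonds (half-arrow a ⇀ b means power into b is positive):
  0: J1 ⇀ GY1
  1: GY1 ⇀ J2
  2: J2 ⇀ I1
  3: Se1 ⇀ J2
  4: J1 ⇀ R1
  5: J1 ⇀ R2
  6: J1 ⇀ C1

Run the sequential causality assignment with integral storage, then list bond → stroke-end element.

#3 stroke→J2  (Se1 (Se) sets effort on bond)
#1 stroke→GY1  (J2 effort already set via bond 3)
#2 stroke→I1  (J2 effort already set via bond 3)
#0 stroke→GY1  (GY1 both-in/both-out from 1)
#4 stroke→J1  (J1: bond 0 brought flow, rest push out)
#5 stroke→J1  (common-f at J1 fixed by 0)
#6 stroke→J1  (J1: bond 0 brought flow, rest push out)

b0 |GY1
b1 |GY1
b2 |I1
b3 |J2
b4 |J1
b5 |J1
b6 |J1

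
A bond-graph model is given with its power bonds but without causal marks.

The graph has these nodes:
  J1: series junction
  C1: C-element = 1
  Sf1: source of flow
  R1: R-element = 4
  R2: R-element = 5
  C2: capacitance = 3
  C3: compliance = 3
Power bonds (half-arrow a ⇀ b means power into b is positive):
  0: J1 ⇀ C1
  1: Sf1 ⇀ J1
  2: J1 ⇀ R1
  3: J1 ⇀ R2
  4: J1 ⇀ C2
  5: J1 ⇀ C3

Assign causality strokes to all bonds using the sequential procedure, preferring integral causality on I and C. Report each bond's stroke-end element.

#1 |Sf1  (Sf1: flow source, stroke at near end)
#0 |J1  (J1: bond 1 brought flow, rest push out)
#2 |J1  (J1 flow already set via bond 1)
#3 |J1  (J1 flow already set via bond 1)
#4 |J1  (1-jn J1 has f-setter on 1)
#5 |J1  (1-jn J1 has f-setter on 1)

β0 stroke at J1
β1 stroke at Sf1
β2 stroke at J1
β3 stroke at J1
β4 stroke at J1
β5 stroke at J1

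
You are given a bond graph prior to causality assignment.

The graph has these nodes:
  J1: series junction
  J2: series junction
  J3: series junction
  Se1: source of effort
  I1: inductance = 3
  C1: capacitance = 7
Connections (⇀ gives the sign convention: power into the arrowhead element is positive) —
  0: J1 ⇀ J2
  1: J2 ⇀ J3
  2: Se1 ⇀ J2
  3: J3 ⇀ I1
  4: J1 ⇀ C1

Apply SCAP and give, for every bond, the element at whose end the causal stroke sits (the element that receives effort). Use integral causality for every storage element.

β0 stroke at J2
β1 stroke at J3
β2 stroke at J2
β3 stroke at I1
β4 stroke at J1

bond 2 stroke at J2  (source Se1 imposes e)
bond 3 stroke at I1  (prefer integral on I1)
bond 1 stroke at J3  (1-jn J3 has f-setter on 3)
bond 0 stroke at J2  (J2: bond 1 brought flow, rest push out)
bond 4 stroke at J1  (1-jn J1 has f-setter on 0)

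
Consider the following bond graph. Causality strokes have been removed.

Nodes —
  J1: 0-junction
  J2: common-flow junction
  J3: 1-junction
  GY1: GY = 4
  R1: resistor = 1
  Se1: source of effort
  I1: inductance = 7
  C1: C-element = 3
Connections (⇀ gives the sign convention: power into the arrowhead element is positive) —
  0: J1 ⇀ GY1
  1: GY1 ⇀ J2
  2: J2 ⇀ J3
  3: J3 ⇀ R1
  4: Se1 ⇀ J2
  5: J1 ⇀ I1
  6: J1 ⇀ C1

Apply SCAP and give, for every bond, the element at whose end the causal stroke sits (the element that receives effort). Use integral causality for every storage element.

bond 0 stroke→GY1
bond 1 stroke→GY1
bond 2 stroke→J2
bond 3 stroke→J3
bond 4 stroke→J2
bond 5 stroke→I1
bond 6 stroke→J1

β4 stroke→J2  (source Se1 imposes e)
β5 stroke→I1  (prefer integral on I1)
β6 stroke→J1  (C1 integral (e out))
β0 stroke→GY1  (J1 effort already set via bond 6)
β1 stroke→GY1  (through GY1, causality inverts; strokes same side of GY1)
β2 stroke→J2  (1-jn J2 has f-setter on 1)
β3 stroke→J3  (J3: bond 2 brought flow, rest push out)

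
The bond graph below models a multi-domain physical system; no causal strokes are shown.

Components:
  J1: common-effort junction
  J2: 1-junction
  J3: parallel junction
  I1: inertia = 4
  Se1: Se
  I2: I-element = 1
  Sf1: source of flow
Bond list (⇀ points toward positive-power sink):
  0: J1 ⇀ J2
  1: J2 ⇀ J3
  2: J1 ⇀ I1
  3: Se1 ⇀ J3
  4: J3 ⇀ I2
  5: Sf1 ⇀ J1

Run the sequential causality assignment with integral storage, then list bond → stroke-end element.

#0 →J1
#1 →J2
#2 →I1
#3 →J3
#4 →I2
#5 →Sf1

b3 stroke→J3  (Se1 fixes effort; stroke away)
b5 stroke→Sf1  (source Sf1 imposes f)
b1 stroke→J2  (J3: bond 3 brought effort, rest push out)
b4 stroke→I2  (J3 effort already set via bond 3)
b0 stroke→J1  (J2: last free bond brings flow in)
b2 stroke→I1  (J1 effort already set via bond 0)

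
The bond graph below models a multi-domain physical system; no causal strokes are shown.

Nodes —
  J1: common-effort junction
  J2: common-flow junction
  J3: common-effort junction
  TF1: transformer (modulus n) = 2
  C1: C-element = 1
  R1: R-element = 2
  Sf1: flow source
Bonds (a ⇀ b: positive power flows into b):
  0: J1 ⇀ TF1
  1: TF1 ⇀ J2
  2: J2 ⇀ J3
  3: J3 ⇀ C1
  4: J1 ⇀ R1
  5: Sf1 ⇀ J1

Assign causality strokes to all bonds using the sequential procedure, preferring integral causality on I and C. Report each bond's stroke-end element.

β0 stroke→J1
β1 stroke→TF1
β2 stroke→J2
β3 stroke→J3
β4 stroke→R1
β5 stroke→Sf1

bond 5 |Sf1  (Sf1: flow source, stroke at near end)
bond 3 |J3  (prefer integral on C1)
bond 2 |J2  (J3: bond 3 brought effort, rest push out)
bond 1 |TF1  (only one flow-in slot at J2)
bond 0 |J1  (TF1 one-in-one-out from 1)
bond 4 |R1  (0-jn J1 has e-setter on 0)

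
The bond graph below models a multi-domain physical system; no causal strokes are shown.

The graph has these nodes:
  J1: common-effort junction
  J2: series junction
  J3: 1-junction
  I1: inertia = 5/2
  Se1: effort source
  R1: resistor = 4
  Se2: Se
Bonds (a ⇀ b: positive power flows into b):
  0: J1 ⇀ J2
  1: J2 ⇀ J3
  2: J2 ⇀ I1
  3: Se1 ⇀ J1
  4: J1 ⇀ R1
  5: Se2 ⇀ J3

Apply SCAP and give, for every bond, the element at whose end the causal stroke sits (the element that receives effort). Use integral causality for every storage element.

b0 stroke at J2
b1 stroke at J2
b2 stroke at I1
b3 stroke at J1
b4 stroke at R1
b5 stroke at J3

bond 3 stroke→J1  (Se1 (Se) sets effort on bond)
bond 5 stroke→J3  (Se2 (Se) sets effort on bond)
bond 0 stroke→J2  (common-e at J1 fixed by 3)
bond 4 stroke→R1  (J1: bond 3 brought effort, rest push out)
bond 1 stroke→J2  (only one flow-in slot at J3)
bond 2 stroke→I1  (J2: last free bond brings flow in)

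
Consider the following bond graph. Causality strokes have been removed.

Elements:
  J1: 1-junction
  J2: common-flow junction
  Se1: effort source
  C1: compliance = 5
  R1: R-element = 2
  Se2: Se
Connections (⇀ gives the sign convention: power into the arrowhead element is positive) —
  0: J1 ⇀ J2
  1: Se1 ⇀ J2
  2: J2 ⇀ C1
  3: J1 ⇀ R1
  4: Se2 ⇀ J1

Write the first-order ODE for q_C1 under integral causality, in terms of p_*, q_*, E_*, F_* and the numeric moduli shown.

dq_C1/dt = E_Se1/2 + E_Se2/2 - q_C1/10

β1 stroke→J2  (source Se1 imposes e)
β4 stroke→J1  (Se2: effort source, stroke at far end)
β2 stroke→J2  (C1 outputs effort q/C1)
β0 stroke→J1  (J2 needs exactly one f-in)
β3 stroke→R1  (J1 needs exactly one f-in)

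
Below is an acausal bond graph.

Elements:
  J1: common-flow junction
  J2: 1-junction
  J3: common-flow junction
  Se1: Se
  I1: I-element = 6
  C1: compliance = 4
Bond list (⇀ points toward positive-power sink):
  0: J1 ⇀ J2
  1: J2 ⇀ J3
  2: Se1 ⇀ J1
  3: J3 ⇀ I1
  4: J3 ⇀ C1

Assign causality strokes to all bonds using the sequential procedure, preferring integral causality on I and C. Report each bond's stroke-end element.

β2 |J1  (Se1 (Se) sets effort on bond)
β0 |J2  (J1: last free bond brings flow in)
β1 |J3  (J2 needs exactly one f-in)
β3 |I1  (I1: I, integral causality)
β4 |J3  (1-jn J3 has f-setter on 3)

b0 stroke→J2
b1 stroke→J3
b2 stroke→J1
b3 stroke→I1
b4 stroke→J3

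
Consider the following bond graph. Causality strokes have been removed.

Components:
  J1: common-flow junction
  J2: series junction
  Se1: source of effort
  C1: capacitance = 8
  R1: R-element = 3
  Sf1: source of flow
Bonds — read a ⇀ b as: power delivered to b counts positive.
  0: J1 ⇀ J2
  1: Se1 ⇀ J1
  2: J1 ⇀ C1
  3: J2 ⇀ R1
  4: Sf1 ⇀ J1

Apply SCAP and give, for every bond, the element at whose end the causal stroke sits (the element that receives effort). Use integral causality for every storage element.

#0 stroke at J1
#1 stroke at J1
#2 stroke at J1
#3 stroke at J2
#4 stroke at Sf1

#1 stroke→J1  (Se1: effort source, stroke at far end)
#4 stroke→Sf1  (Sf1 fixes flow; stroke at Sf1)
#0 stroke→J1  (J1 flow already set via bond 4)
#2 stroke→J1  (J1: bond 4 brought flow, rest push out)
#3 stroke→J2  (J2 flow already set via bond 0)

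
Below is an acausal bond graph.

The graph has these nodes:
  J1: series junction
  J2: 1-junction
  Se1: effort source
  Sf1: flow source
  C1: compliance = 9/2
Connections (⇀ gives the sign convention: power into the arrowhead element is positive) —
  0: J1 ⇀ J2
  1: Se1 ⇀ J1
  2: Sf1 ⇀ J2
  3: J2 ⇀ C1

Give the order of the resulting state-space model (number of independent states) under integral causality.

β1 |J1  (Se1 (Se) sets effort on bond)
β2 |Sf1  (source Sf1 imposes f)
β0 |J2  (closing 1-jn rule on J1)
β3 |J2  (common-f at J2 fixed by 2)

1  (C1 all integral)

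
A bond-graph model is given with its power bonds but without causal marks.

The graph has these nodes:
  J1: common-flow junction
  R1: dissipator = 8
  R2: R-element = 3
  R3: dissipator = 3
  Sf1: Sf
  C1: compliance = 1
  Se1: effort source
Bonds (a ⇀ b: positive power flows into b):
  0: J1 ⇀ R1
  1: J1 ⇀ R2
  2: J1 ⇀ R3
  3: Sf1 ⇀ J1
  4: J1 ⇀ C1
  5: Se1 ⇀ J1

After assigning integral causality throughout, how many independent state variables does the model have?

b3 stroke at Sf1  (Sf1 (Sf) sets flow on bond)
b5 stroke at J1  (Se1 fixes effort; stroke away)
b0 stroke at J1  (J1: bond 3 brought flow, rest push out)
b1 stroke at J1  (1-jn J1 has f-setter on 3)
b2 stroke at J1  (J1: bond 3 brought flow, rest push out)
b4 stroke at J1  (1-jn J1 has f-setter on 3)

1  (C1 all integral)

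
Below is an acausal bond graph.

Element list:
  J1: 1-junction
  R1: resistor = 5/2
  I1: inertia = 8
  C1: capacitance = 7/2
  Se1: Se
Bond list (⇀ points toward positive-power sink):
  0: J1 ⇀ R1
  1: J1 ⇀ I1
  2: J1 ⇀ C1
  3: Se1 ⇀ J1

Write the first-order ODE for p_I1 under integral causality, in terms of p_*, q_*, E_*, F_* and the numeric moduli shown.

β3 stroke at J1  (source Se1 imposes e)
β1 stroke at I1  (prefer integral on I1)
β0 stroke at J1  (J1: bond 1 brought flow, rest push out)
β2 stroke at J1  (common-f at J1 fixed by 1)

dp_I1/dt = E_Se1 - 5*p_I1/16 - 2*q_C1/7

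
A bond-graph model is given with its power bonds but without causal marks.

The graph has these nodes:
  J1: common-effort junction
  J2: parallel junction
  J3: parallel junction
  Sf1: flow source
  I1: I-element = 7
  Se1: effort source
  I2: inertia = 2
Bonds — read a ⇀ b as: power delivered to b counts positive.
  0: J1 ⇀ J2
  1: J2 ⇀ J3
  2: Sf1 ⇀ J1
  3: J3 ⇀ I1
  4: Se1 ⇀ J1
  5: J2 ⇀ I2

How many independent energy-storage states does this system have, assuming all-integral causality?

#2 stroke→Sf1  (source Sf1 imposes f)
#4 stroke→J1  (Se1: effort source, stroke at far end)
#0 stroke→J2  (common-e at J1 fixed by 4)
#1 stroke→J3  (J2: bond 0 brought effort, rest push out)
#5 stroke→I2  (common-e at J2 fixed by 0)
#3 stroke→I1  (common-e at J3 fixed by 1)

2  (I1, I2 all integral)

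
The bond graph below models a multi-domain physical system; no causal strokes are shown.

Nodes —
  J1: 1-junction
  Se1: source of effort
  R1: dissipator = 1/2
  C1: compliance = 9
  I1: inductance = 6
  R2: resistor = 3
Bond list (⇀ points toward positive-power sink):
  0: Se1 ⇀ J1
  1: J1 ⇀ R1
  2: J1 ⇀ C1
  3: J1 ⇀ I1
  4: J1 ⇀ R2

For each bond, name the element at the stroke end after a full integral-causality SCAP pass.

bond 0 stroke→J1
bond 1 stroke→J1
bond 2 stroke→J1
bond 3 stroke→I1
bond 4 stroke→J1

b0 →J1  (source Se1 imposes e)
b2 →J1  (prefer integral on C1)
b3 →I1  (I1 outputs flow p/I1)
b1 →J1  (1-jn J1 has f-setter on 3)
b4 →J1  (J1 flow already set via bond 3)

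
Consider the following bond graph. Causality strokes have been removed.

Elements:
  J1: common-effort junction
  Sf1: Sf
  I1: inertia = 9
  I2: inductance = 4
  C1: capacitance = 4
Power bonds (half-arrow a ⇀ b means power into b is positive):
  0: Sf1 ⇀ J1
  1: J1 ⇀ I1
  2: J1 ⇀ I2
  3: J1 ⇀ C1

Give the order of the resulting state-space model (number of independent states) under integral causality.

3  (C1, I1, I2 all integral)

#0 →Sf1  (Sf1: flow source, stroke at near end)
#1 →I1  (I1 outputs flow p/I1)
#2 →I2  (I2: I, integral causality)
#3 →J1  (only one effort-in slot at J1)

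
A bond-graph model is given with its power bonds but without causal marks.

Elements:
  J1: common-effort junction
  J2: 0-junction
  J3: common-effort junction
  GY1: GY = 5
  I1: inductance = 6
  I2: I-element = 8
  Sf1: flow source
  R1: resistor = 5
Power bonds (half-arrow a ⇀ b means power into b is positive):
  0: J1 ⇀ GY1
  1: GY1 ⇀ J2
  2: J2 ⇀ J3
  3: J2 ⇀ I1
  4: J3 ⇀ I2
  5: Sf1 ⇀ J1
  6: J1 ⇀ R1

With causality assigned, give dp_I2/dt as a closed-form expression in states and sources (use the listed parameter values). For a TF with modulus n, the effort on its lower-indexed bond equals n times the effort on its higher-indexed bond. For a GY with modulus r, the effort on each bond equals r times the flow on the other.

dp_I2/dt = 5*F_Sf1 - 5*p_I1/6 - 5*p_I2/8

b5 →Sf1  (Sf1 (Sf) sets flow on bond)
b3 →I1  (I1 outputs flow p/I1)
b4 →I2  (prefer integral on I2)
b2 →J3  (only one effort-in slot at J3)
b1 →J2  (closing 0-jn rule on J2)
b0 →J1  (GY1: gyrator matches bond 1)
b6 →R1  (0-jn J1 has e-setter on 0)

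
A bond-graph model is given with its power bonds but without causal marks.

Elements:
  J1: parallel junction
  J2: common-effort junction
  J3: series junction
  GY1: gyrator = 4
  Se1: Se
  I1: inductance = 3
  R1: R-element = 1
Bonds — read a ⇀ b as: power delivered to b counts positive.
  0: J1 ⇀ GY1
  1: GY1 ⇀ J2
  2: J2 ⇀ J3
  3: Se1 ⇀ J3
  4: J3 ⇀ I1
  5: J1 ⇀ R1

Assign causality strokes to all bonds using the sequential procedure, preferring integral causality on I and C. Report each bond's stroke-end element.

b3 stroke at J3  (Se1: effort source, stroke at far end)
b4 stroke at I1  (I1 integral (f out))
b2 stroke at J3  (J3: bond 4 brought flow, rest push out)
b1 stroke at J2  (only one effort-in slot at J2)
b0 stroke at J1  (GY1 both-in/both-out from 1)
b5 stroke at R1  (0-jn J1 has e-setter on 0)

b0 →J1
b1 →J2
b2 →J3
b3 →J3
b4 →I1
b5 →R1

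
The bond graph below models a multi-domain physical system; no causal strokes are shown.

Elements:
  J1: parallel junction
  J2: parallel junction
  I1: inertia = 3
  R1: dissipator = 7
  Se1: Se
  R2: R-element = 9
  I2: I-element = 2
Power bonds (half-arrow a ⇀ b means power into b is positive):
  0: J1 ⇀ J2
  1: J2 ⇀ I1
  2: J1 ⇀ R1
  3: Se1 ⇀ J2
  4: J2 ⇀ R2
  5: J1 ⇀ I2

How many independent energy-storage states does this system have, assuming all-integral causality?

2  (I1, I2 all integral)

b3 stroke→J2  (Se1 fixes effort; stroke away)
b0 stroke→J1  (J2: bond 3 brought effort, rest push out)
b1 stroke→I1  (J2: bond 3 brought effort, rest push out)
b4 stroke→R2  (J2: bond 3 brought effort, rest push out)
b2 stroke→R1  (common-e at J1 fixed by 0)
b5 stroke→I2  (J1: bond 0 brought effort, rest push out)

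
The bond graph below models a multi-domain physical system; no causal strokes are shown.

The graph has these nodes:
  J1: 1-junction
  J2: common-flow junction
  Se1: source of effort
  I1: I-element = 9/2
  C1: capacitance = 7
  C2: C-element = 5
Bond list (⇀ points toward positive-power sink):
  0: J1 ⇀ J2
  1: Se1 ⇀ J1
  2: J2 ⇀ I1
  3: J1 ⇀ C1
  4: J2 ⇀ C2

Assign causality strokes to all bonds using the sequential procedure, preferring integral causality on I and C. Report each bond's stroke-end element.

bond 0 |J2
bond 1 |J1
bond 2 |I1
bond 3 |J1
bond 4 |J2

#1 stroke at J1  (source Se1 imposes e)
#2 stroke at I1  (prefer integral on I1)
#0 stroke at J2  (common-f at J2 fixed by 2)
#4 stroke at J2  (common-f at J2 fixed by 2)
#3 stroke at J1  (J1 flow already set via bond 0)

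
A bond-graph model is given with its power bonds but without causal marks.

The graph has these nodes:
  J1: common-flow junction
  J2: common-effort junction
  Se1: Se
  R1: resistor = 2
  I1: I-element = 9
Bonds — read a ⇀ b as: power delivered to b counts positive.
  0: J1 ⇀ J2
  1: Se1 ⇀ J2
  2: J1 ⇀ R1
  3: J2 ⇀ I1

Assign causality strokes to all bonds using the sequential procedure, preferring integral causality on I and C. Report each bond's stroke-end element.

β1 stroke at J2  (Se1 fixes effort; stroke away)
β0 stroke at J1  (common-e at J2 fixed by 1)
β3 stroke at I1  (0-jn J2 has e-setter on 1)
β2 stroke at R1  (J1 needs exactly one f-in)

b0 |J1
b1 |J2
b2 |R1
b3 |I1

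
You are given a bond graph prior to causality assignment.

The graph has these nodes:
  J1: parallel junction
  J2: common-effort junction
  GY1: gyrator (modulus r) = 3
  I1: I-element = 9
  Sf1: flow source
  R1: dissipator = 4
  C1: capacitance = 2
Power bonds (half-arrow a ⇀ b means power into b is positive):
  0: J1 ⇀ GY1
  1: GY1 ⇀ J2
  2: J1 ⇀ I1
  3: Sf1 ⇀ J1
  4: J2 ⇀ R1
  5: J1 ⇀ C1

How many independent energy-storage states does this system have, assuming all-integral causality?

bond 3 stroke→Sf1  (Sf1: flow source, stroke at near end)
bond 2 stroke→I1  (I1 integral (f out))
bond 5 stroke→J1  (C1 outputs effort q/C1)
bond 0 stroke→GY1  (common-e at J1 fixed by 5)
bond 1 stroke→GY1  (through GY1, causality inverts; strokes same side of GY1)
bond 4 stroke→J2  (J2 needs exactly one e-in)

2  (C1, I1 all integral)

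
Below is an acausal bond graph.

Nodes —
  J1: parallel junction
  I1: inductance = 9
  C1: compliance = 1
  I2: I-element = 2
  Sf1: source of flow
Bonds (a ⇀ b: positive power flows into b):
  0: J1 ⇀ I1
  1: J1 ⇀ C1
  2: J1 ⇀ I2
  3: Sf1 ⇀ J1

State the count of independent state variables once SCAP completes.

3  (C1, I1, I2 all integral)

bond 3 |Sf1  (source Sf1 imposes f)
bond 0 |I1  (prefer integral on I1)
bond 1 |J1  (C1: C, integral causality)
bond 2 |I2  (common-e at J1 fixed by 1)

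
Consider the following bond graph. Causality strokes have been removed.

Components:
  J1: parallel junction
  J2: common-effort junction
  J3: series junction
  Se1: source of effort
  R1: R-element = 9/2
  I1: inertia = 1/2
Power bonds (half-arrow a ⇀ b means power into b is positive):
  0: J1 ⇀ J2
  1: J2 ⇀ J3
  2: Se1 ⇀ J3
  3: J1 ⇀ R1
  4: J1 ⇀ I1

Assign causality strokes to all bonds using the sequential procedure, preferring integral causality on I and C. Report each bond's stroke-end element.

bond 0 stroke at J1
bond 1 stroke at J2
bond 2 stroke at J3
bond 3 stroke at R1
bond 4 stroke at I1

β2 stroke→J3  (source Se1 imposes e)
β1 stroke→J2  (closing 1-jn rule on J3)
β0 stroke→J1  (common-e at J2 fixed by 1)
β3 stroke→R1  (J1 effort already set via bond 0)
β4 stroke→I1  (common-e at J1 fixed by 0)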